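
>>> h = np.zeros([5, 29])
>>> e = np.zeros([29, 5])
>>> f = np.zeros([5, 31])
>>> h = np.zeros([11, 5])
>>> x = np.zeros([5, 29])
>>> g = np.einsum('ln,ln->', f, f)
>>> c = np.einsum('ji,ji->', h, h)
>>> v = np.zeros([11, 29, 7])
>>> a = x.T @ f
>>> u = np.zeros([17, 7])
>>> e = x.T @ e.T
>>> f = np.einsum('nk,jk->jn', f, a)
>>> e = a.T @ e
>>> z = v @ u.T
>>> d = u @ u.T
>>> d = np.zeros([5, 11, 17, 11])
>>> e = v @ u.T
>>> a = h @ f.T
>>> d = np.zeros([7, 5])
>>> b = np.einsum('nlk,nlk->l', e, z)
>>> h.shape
(11, 5)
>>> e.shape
(11, 29, 17)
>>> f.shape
(29, 5)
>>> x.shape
(5, 29)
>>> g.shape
()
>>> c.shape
()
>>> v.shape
(11, 29, 7)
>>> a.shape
(11, 29)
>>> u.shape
(17, 7)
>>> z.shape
(11, 29, 17)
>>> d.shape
(7, 5)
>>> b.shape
(29,)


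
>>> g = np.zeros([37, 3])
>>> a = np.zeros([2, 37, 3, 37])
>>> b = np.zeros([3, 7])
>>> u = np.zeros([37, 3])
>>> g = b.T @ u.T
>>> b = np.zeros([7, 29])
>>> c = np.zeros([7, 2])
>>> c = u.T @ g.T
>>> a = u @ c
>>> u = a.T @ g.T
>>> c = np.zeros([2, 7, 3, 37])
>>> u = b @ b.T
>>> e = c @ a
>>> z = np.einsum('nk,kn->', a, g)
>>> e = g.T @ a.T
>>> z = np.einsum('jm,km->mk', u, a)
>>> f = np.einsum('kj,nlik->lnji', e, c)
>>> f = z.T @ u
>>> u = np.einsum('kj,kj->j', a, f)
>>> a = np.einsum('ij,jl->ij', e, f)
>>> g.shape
(7, 37)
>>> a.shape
(37, 37)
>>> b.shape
(7, 29)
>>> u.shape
(7,)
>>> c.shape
(2, 7, 3, 37)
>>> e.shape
(37, 37)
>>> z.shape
(7, 37)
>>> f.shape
(37, 7)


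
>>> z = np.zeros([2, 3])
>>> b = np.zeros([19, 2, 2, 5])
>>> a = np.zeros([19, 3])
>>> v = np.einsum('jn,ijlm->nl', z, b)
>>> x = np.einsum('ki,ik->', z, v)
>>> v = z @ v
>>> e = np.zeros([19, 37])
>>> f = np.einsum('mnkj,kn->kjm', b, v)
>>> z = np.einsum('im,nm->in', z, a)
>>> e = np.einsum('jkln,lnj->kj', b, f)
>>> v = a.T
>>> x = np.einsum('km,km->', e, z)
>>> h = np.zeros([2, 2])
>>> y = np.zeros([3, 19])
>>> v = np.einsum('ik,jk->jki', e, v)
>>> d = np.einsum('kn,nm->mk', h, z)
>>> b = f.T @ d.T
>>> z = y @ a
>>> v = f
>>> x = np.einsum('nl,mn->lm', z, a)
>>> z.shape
(3, 3)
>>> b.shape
(19, 5, 19)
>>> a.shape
(19, 3)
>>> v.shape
(2, 5, 19)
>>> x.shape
(3, 19)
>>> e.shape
(2, 19)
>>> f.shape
(2, 5, 19)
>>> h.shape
(2, 2)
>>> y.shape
(3, 19)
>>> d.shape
(19, 2)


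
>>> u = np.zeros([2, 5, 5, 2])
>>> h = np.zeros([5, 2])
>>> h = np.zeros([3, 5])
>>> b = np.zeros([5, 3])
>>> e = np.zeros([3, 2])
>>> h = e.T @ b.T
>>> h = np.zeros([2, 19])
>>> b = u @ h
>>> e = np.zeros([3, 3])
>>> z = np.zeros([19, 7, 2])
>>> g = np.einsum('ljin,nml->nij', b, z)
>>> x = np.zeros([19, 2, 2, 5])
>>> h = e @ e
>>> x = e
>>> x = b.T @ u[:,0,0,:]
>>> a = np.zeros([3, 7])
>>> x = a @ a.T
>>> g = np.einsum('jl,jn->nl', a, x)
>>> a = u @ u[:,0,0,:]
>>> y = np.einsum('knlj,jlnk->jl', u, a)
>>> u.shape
(2, 5, 5, 2)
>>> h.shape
(3, 3)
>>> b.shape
(2, 5, 5, 19)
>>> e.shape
(3, 3)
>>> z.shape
(19, 7, 2)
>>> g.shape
(3, 7)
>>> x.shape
(3, 3)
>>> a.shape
(2, 5, 5, 2)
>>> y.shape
(2, 5)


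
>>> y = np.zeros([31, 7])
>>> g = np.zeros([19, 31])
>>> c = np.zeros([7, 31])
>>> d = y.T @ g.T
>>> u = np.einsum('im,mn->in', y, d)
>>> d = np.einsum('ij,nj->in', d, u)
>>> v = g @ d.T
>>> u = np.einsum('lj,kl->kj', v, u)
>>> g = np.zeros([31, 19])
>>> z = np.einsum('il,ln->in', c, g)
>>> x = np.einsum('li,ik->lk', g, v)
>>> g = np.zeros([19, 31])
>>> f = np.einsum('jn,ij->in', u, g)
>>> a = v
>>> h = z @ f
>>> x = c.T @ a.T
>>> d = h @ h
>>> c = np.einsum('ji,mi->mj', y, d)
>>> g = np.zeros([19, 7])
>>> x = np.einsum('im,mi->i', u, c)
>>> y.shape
(31, 7)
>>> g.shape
(19, 7)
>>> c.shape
(7, 31)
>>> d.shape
(7, 7)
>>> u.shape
(31, 7)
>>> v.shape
(19, 7)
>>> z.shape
(7, 19)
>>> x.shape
(31,)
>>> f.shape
(19, 7)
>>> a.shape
(19, 7)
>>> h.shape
(7, 7)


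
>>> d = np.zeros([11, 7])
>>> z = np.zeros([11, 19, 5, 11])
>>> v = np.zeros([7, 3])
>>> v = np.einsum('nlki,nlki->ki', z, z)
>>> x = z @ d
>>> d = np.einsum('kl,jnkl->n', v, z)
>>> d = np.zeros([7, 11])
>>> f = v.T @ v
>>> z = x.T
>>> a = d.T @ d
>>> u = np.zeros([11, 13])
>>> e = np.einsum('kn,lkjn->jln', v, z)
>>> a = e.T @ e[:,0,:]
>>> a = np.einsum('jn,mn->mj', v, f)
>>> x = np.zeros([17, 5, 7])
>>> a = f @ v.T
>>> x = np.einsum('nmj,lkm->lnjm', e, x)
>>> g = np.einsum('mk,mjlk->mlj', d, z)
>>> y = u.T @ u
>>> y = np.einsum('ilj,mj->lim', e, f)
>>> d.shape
(7, 11)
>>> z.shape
(7, 5, 19, 11)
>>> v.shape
(5, 11)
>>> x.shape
(17, 19, 11, 7)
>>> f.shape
(11, 11)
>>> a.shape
(11, 5)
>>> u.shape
(11, 13)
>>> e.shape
(19, 7, 11)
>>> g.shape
(7, 19, 5)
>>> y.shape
(7, 19, 11)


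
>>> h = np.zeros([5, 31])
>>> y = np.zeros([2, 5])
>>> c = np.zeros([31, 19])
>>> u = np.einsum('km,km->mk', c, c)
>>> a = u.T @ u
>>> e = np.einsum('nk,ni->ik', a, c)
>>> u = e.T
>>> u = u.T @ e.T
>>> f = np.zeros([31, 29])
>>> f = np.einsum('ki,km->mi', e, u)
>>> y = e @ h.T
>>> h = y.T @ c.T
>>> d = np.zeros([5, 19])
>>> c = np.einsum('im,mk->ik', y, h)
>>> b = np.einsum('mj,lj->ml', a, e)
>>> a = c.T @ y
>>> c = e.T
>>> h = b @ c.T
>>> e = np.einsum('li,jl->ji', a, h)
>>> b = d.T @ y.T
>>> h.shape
(31, 31)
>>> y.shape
(19, 5)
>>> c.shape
(31, 19)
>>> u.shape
(19, 19)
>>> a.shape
(31, 5)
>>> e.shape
(31, 5)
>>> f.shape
(19, 31)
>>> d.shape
(5, 19)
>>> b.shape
(19, 19)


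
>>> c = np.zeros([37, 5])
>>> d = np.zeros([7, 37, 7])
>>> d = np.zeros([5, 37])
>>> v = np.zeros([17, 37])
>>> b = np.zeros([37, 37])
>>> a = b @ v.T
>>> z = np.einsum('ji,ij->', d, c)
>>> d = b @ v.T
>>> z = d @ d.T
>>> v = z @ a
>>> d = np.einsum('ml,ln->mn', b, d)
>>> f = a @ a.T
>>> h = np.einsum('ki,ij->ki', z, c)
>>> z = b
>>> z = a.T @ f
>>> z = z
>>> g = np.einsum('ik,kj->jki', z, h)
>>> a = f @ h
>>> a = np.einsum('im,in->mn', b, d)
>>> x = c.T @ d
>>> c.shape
(37, 5)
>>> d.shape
(37, 17)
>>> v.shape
(37, 17)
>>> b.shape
(37, 37)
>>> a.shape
(37, 17)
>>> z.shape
(17, 37)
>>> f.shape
(37, 37)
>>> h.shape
(37, 37)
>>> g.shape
(37, 37, 17)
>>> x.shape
(5, 17)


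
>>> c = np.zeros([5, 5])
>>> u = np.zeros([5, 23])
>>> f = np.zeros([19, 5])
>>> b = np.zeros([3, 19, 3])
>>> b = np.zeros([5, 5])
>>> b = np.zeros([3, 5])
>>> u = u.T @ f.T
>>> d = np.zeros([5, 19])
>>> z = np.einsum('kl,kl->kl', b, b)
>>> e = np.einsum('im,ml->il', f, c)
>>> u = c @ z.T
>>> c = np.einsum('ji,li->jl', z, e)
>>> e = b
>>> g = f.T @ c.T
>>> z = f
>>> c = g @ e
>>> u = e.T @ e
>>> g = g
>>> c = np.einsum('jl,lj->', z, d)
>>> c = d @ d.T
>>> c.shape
(5, 5)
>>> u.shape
(5, 5)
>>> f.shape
(19, 5)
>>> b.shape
(3, 5)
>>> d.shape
(5, 19)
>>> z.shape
(19, 5)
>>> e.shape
(3, 5)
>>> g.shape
(5, 3)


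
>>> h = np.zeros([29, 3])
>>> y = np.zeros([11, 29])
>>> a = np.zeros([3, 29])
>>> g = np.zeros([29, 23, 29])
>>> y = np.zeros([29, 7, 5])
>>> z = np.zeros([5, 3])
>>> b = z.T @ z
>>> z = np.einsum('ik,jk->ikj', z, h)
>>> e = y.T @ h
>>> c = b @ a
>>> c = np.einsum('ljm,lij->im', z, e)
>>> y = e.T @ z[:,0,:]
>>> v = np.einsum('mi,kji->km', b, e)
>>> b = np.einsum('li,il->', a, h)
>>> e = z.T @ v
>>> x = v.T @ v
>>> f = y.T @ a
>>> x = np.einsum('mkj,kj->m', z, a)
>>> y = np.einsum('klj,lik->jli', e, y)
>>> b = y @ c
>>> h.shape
(29, 3)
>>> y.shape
(3, 3, 7)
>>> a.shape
(3, 29)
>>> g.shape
(29, 23, 29)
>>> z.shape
(5, 3, 29)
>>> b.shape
(3, 3, 29)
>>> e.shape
(29, 3, 3)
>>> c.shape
(7, 29)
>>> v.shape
(5, 3)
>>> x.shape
(5,)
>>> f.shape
(29, 7, 29)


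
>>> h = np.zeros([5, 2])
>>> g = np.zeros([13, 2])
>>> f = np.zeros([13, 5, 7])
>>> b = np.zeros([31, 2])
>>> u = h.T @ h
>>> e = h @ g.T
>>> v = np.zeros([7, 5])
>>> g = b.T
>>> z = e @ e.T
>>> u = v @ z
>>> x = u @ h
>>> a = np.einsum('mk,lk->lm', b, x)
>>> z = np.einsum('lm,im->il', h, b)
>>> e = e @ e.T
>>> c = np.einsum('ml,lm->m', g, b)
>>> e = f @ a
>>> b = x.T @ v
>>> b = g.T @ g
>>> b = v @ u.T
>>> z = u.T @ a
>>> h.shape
(5, 2)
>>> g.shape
(2, 31)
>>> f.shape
(13, 5, 7)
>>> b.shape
(7, 7)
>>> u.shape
(7, 5)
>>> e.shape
(13, 5, 31)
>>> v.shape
(7, 5)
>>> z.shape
(5, 31)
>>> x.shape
(7, 2)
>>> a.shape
(7, 31)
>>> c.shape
(2,)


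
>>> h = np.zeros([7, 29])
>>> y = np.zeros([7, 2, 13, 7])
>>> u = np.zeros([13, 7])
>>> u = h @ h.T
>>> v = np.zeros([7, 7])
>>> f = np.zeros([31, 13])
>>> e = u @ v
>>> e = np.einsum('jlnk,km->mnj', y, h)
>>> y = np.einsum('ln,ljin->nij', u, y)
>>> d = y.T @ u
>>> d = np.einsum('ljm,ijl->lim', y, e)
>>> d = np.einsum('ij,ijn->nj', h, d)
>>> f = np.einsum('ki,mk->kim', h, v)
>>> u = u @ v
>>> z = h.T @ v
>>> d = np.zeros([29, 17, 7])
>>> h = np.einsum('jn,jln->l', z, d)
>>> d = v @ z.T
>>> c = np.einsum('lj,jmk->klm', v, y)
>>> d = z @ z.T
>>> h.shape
(17,)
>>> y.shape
(7, 13, 2)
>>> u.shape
(7, 7)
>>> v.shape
(7, 7)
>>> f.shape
(7, 29, 7)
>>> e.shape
(29, 13, 7)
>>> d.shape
(29, 29)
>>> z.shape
(29, 7)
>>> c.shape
(2, 7, 13)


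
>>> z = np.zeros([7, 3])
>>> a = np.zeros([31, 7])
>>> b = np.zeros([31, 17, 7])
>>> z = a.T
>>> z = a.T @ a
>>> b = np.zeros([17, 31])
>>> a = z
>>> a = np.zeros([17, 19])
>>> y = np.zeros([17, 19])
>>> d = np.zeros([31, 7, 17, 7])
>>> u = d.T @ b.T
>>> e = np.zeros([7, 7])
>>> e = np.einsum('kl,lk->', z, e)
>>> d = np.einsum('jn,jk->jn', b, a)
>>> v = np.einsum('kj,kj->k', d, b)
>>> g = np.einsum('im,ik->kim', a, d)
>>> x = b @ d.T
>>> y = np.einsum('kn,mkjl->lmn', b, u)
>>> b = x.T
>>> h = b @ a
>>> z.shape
(7, 7)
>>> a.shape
(17, 19)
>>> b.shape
(17, 17)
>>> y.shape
(17, 7, 31)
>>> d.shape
(17, 31)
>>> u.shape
(7, 17, 7, 17)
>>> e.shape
()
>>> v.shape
(17,)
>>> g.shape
(31, 17, 19)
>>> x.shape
(17, 17)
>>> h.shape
(17, 19)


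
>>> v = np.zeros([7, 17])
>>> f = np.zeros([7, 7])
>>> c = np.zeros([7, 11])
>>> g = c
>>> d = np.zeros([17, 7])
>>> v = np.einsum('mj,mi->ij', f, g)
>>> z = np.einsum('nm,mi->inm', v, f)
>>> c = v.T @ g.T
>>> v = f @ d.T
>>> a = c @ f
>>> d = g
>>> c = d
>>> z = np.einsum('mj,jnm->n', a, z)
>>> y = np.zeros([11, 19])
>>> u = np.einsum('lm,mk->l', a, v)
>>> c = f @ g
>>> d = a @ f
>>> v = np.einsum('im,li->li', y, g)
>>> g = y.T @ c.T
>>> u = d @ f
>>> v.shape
(7, 11)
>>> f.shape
(7, 7)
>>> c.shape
(7, 11)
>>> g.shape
(19, 7)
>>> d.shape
(7, 7)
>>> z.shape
(11,)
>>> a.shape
(7, 7)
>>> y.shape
(11, 19)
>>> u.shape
(7, 7)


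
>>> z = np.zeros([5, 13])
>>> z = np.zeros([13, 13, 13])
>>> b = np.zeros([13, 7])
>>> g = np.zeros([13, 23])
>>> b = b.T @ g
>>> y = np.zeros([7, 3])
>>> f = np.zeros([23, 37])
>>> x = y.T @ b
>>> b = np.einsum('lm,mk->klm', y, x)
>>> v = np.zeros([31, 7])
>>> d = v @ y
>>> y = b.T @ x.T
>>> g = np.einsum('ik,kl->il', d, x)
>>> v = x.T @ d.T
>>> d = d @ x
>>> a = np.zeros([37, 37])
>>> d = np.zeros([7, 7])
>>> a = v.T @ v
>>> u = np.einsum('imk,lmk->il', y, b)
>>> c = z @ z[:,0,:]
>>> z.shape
(13, 13, 13)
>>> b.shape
(23, 7, 3)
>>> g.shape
(31, 23)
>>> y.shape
(3, 7, 3)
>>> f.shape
(23, 37)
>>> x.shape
(3, 23)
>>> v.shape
(23, 31)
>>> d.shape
(7, 7)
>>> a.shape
(31, 31)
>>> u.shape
(3, 23)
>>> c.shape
(13, 13, 13)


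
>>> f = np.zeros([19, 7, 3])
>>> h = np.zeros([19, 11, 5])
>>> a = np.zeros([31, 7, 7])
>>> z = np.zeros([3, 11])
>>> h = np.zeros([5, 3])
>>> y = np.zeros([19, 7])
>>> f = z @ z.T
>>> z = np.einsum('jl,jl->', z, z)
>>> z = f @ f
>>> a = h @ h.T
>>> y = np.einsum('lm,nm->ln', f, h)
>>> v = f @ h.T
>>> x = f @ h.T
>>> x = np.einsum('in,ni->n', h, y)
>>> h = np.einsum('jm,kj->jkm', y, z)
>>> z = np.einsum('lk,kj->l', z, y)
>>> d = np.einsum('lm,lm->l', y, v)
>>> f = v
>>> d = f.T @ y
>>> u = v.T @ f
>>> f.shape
(3, 5)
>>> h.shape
(3, 3, 5)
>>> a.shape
(5, 5)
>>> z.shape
(3,)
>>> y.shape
(3, 5)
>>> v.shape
(3, 5)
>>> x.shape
(3,)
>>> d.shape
(5, 5)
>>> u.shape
(5, 5)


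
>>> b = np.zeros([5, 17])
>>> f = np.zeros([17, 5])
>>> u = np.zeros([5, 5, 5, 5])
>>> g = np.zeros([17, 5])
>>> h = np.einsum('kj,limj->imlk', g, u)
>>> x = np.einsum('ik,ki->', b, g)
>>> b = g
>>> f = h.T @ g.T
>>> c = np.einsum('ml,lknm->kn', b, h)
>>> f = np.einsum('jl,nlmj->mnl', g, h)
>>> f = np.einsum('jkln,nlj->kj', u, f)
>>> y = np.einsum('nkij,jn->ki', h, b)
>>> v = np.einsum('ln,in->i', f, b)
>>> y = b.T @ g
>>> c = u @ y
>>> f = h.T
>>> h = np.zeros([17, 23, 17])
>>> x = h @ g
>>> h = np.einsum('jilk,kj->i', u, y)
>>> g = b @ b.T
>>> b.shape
(17, 5)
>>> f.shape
(17, 5, 5, 5)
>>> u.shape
(5, 5, 5, 5)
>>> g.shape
(17, 17)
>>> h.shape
(5,)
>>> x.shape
(17, 23, 5)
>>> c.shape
(5, 5, 5, 5)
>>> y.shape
(5, 5)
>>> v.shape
(17,)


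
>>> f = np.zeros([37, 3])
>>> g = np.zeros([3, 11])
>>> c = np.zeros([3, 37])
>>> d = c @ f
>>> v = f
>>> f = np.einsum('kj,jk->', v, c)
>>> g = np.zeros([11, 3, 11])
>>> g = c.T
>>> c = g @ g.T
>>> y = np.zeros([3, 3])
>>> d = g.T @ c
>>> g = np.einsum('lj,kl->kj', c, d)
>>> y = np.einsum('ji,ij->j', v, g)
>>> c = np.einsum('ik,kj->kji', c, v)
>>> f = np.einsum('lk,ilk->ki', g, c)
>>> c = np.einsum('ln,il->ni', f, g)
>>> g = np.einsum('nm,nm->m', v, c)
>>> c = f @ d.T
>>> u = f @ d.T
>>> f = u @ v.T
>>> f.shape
(37, 37)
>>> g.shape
(3,)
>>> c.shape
(37, 3)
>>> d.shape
(3, 37)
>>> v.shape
(37, 3)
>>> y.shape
(37,)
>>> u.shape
(37, 3)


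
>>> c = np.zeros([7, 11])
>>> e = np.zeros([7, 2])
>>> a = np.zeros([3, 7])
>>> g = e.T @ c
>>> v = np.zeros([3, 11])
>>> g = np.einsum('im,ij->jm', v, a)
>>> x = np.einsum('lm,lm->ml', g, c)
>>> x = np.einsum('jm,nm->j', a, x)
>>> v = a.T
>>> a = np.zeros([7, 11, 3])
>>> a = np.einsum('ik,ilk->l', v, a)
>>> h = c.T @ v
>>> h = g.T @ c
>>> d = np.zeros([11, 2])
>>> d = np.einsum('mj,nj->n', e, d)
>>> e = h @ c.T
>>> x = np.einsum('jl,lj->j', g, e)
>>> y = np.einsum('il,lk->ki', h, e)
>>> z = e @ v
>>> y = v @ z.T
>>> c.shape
(7, 11)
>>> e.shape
(11, 7)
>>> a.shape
(11,)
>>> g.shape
(7, 11)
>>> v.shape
(7, 3)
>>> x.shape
(7,)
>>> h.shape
(11, 11)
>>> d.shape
(11,)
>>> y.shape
(7, 11)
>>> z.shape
(11, 3)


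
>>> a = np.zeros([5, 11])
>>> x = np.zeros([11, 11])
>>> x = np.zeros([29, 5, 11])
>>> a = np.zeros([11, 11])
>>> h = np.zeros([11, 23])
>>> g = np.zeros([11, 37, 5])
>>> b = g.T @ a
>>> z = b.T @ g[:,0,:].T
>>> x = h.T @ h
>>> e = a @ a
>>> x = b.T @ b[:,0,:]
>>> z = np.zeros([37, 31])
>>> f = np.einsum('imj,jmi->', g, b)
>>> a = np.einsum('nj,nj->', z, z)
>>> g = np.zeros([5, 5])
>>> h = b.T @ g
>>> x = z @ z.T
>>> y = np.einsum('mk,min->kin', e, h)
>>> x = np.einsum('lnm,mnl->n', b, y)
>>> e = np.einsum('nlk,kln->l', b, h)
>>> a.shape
()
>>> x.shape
(37,)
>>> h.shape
(11, 37, 5)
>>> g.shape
(5, 5)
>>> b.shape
(5, 37, 11)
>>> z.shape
(37, 31)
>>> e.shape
(37,)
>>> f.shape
()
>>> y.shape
(11, 37, 5)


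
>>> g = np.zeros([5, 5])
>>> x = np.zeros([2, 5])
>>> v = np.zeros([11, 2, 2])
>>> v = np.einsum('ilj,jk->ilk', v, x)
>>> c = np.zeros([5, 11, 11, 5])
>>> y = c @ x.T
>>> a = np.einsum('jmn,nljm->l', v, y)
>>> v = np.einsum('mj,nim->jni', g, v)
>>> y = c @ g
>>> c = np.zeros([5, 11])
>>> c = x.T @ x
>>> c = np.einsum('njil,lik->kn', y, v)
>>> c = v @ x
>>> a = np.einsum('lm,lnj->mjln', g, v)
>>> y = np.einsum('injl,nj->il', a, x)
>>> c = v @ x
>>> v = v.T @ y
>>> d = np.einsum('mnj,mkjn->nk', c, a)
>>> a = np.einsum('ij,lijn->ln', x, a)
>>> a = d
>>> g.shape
(5, 5)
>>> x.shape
(2, 5)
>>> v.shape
(2, 11, 11)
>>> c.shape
(5, 11, 5)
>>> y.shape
(5, 11)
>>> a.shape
(11, 2)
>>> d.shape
(11, 2)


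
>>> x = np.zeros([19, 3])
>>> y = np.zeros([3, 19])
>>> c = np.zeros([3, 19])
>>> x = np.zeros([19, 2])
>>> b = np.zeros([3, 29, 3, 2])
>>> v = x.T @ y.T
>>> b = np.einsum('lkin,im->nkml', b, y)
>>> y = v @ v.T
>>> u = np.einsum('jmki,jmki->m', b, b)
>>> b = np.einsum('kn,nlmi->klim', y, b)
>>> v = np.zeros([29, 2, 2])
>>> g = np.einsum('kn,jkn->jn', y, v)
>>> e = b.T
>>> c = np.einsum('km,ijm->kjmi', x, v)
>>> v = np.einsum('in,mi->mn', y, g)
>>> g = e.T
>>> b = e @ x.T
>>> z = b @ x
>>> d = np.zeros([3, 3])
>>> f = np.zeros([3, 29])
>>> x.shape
(19, 2)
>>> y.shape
(2, 2)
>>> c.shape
(19, 2, 2, 29)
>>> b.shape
(19, 3, 29, 19)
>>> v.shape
(29, 2)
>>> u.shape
(29,)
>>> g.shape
(2, 29, 3, 19)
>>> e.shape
(19, 3, 29, 2)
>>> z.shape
(19, 3, 29, 2)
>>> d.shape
(3, 3)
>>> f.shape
(3, 29)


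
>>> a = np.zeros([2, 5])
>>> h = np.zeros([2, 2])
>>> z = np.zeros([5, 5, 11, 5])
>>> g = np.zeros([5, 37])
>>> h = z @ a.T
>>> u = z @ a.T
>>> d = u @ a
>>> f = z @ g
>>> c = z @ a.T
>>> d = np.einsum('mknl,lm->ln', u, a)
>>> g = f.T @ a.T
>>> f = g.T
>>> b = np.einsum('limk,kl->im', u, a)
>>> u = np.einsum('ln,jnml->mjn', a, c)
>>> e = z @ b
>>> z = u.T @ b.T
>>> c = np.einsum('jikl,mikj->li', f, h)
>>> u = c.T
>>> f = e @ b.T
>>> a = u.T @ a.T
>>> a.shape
(37, 2)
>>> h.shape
(5, 5, 11, 2)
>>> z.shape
(5, 5, 5)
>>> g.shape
(37, 11, 5, 2)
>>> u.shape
(5, 37)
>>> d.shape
(2, 11)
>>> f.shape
(5, 5, 11, 5)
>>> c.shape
(37, 5)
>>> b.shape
(5, 11)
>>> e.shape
(5, 5, 11, 11)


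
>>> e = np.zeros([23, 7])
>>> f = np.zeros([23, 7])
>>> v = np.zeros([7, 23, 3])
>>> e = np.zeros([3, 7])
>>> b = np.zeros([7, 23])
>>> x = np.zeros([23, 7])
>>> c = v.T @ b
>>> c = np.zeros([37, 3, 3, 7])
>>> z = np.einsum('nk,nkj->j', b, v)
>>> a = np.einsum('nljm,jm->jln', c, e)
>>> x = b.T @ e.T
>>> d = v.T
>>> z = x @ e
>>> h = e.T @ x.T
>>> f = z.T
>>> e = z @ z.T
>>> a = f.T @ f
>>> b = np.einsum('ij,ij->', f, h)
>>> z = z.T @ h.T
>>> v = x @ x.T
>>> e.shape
(23, 23)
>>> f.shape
(7, 23)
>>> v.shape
(23, 23)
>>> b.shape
()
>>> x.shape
(23, 3)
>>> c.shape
(37, 3, 3, 7)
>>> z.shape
(7, 7)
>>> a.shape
(23, 23)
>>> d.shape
(3, 23, 7)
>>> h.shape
(7, 23)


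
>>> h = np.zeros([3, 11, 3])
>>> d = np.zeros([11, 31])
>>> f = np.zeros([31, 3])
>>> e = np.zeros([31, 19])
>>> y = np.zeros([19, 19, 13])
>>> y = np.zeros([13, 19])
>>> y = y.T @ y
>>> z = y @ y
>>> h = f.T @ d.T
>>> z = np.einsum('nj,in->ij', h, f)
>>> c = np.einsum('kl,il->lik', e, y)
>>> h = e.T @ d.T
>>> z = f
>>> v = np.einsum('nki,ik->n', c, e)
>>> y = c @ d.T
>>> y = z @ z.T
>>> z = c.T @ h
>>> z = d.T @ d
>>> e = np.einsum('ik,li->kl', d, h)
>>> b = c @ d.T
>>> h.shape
(19, 11)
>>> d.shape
(11, 31)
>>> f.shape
(31, 3)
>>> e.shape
(31, 19)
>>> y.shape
(31, 31)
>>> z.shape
(31, 31)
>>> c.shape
(19, 19, 31)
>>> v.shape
(19,)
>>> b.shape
(19, 19, 11)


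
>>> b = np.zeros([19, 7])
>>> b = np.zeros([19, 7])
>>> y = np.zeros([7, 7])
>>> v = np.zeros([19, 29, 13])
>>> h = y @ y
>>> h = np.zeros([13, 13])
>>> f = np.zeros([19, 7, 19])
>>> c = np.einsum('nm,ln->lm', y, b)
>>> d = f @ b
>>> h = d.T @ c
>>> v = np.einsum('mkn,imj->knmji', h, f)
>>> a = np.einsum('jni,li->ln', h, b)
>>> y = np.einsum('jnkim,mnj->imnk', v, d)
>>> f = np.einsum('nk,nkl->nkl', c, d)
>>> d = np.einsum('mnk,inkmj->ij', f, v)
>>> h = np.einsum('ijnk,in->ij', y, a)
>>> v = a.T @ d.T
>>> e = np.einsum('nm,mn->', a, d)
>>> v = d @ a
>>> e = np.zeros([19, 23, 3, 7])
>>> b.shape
(19, 7)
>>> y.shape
(19, 19, 7, 7)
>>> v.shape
(7, 7)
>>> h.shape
(19, 19)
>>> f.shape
(19, 7, 7)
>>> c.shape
(19, 7)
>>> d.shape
(7, 19)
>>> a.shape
(19, 7)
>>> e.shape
(19, 23, 3, 7)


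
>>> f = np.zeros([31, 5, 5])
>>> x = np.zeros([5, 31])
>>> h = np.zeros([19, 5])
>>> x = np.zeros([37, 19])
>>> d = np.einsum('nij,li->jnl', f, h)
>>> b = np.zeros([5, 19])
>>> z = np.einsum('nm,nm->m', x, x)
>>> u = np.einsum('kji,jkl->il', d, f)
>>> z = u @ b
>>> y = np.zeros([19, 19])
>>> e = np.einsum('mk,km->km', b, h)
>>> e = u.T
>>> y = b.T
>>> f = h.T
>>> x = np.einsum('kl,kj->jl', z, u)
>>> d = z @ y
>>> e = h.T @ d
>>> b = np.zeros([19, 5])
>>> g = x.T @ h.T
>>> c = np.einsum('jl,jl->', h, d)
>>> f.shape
(5, 19)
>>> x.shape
(5, 19)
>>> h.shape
(19, 5)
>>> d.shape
(19, 5)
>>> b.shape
(19, 5)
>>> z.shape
(19, 19)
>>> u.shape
(19, 5)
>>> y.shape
(19, 5)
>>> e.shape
(5, 5)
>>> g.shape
(19, 19)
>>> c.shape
()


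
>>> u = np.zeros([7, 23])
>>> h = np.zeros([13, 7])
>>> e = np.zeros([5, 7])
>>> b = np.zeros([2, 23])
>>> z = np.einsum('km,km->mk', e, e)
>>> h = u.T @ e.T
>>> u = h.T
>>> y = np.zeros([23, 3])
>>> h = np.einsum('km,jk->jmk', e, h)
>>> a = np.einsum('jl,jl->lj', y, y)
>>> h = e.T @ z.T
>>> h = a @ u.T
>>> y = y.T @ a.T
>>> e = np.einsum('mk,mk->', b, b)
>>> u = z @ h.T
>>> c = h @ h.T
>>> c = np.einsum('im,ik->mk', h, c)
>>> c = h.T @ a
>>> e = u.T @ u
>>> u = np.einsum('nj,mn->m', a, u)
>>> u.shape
(7,)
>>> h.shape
(3, 5)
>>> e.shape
(3, 3)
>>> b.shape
(2, 23)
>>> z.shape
(7, 5)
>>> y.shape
(3, 3)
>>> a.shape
(3, 23)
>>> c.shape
(5, 23)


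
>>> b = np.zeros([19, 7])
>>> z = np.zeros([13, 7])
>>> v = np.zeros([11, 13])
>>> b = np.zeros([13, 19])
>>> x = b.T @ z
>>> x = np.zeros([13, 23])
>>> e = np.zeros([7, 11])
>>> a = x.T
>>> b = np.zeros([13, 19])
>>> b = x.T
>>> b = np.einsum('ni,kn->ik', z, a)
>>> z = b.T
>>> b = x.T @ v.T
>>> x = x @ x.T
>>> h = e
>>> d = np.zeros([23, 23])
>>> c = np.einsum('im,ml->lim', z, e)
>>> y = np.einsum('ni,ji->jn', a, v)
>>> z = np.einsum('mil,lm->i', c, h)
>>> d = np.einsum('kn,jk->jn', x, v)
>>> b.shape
(23, 11)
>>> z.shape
(23,)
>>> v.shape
(11, 13)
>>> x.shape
(13, 13)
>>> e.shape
(7, 11)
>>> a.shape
(23, 13)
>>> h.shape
(7, 11)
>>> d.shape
(11, 13)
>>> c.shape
(11, 23, 7)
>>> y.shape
(11, 23)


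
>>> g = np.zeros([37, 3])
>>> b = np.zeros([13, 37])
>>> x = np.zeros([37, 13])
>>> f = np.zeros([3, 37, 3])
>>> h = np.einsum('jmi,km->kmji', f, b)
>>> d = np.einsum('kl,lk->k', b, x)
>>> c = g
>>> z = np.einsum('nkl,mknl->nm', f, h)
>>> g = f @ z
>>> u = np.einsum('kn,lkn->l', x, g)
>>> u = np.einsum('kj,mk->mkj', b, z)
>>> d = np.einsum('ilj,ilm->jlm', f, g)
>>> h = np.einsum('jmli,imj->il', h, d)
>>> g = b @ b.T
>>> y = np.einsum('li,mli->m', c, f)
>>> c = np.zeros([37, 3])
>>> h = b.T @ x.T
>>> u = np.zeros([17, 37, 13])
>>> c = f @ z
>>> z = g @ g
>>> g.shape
(13, 13)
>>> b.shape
(13, 37)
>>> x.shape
(37, 13)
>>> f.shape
(3, 37, 3)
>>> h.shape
(37, 37)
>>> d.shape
(3, 37, 13)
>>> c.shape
(3, 37, 13)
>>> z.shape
(13, 13)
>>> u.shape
(17, 37, 13)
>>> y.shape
(3,)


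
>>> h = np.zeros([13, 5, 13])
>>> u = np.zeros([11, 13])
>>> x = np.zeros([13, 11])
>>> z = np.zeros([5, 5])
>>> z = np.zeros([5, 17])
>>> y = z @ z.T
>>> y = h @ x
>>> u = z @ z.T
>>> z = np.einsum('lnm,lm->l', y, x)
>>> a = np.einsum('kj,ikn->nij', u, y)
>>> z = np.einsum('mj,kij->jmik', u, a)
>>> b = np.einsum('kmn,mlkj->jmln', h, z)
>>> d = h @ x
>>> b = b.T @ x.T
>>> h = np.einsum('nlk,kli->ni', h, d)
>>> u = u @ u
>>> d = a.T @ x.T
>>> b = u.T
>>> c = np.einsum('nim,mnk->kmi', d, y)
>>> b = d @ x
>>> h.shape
(13, 11)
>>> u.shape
(5, 5)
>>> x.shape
(13, 11)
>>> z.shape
(5, 5, 13, 11)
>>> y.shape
(13, 5, 11)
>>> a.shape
(11, 13, 5)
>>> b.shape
(5, 13, 11)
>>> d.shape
(5, 13, 13)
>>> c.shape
(11, 13, 13)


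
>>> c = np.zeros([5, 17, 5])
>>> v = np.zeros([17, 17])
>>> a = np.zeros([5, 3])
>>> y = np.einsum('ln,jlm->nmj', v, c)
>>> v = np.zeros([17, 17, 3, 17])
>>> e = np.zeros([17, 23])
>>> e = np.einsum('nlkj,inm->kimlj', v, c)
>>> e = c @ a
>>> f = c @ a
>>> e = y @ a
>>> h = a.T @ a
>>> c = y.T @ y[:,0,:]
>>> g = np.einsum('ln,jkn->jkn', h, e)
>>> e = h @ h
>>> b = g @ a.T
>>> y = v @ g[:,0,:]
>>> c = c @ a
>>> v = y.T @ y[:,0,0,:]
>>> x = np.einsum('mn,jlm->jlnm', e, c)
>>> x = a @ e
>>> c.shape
(5, 5, 3)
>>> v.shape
(3, 3, 17, 3)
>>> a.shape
(5, 3)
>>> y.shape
(17, 17, 3, 3)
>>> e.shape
(3, 3)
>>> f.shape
(5, 17, 3)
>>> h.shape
(3, 3)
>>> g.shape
(17, 5, 3)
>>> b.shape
(17, 5, 5)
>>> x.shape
(5, 3)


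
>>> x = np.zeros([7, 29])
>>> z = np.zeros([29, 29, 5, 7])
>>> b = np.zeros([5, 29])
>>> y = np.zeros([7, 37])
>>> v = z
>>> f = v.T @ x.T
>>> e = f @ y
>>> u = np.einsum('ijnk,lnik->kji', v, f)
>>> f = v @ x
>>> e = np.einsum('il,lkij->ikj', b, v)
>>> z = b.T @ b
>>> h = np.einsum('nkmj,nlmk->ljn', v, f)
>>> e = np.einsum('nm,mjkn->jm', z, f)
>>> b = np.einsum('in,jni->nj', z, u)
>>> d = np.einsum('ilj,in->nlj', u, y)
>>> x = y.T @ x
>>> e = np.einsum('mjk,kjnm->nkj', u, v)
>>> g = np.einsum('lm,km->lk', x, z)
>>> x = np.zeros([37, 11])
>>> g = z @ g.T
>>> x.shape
(37, 11)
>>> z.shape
(29, 29)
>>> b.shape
(29, 7)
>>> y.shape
(7, 37)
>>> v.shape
(29, 29, 5, 7)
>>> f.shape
(29, 29, 5, 29)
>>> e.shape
(5, 29, 29)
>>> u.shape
(7, 29, 29)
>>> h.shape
(29, 7, 29)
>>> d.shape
(37, 29, 29)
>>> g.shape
(29, 37)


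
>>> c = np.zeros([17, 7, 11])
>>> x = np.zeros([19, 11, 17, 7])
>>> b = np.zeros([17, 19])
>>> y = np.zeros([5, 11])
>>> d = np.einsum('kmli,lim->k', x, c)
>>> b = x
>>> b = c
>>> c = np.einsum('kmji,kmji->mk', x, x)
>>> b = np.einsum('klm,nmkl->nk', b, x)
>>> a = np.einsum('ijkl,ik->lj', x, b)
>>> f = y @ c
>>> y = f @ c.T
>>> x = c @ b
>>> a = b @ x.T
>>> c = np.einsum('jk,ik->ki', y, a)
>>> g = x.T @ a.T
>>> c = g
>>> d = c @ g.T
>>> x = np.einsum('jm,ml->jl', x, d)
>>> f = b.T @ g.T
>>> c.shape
(17, 19)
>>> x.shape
(11, 17)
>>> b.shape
(19, 17)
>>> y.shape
(5, 11)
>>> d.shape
(17, 17)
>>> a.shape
(19, 11)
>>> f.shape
(17, 17)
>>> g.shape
(17, 19)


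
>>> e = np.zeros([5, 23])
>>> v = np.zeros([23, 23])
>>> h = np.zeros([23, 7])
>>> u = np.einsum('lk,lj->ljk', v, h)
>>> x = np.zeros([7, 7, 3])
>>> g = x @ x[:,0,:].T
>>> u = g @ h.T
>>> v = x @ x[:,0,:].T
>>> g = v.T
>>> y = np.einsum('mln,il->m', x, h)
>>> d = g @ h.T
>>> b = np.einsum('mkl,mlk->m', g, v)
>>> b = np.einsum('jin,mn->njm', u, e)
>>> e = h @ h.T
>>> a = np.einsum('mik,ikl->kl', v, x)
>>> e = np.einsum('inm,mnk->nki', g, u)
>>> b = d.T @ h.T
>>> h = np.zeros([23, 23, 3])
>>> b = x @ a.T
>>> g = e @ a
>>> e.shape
(7, 23, 7)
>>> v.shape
(7, 7, 7)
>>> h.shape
(23, 23, 3)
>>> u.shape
(7, 7, 23)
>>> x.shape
(7, 7, 3)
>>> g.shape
(7, 23, 3)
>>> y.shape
(7,)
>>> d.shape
(7, 7, 23)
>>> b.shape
(7, 7, 7)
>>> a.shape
(7, 3)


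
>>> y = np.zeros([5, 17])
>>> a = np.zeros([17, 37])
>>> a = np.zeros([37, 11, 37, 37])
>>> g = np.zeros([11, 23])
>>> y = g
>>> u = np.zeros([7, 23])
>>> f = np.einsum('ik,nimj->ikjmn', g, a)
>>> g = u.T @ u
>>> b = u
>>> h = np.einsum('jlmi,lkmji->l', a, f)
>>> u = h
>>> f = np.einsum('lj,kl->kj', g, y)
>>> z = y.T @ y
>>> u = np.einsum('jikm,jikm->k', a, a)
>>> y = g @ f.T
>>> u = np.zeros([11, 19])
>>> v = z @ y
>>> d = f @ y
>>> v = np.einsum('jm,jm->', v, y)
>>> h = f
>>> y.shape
(23, 11)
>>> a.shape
(37, 11, 37, 37)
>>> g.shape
(23, 23)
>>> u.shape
(11, 19)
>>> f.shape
(11, 23)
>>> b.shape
(7, 23)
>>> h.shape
(11, 23)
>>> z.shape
(23, 23)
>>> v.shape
()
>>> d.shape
(11, 11)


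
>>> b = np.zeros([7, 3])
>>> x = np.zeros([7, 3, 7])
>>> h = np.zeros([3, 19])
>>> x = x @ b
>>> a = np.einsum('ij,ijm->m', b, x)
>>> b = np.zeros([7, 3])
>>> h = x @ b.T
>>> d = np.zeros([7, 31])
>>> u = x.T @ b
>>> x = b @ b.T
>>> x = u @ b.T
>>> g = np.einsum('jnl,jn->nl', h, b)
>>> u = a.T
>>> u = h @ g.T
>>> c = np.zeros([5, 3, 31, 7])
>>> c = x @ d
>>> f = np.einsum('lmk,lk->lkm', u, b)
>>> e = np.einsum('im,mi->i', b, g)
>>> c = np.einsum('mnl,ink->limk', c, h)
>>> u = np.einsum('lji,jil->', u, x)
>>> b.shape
(7, 3)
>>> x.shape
(3, 3, 7)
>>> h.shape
(7, 3, 7)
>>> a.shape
(3,)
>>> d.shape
(7, 31)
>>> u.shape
()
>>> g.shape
(3, 7)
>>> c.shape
(31, 7, 3, 7)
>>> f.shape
(7, 3, 3)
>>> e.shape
(7,)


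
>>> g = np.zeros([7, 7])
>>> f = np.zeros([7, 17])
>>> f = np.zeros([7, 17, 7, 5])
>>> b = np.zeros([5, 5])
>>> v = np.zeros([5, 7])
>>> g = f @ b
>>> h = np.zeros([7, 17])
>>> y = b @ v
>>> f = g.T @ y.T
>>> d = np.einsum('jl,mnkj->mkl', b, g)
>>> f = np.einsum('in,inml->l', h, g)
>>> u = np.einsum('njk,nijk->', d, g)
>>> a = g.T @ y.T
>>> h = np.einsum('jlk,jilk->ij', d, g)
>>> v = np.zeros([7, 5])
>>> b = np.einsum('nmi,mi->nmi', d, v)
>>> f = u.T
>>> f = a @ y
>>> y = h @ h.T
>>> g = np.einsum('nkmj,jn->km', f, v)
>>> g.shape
(7, 17)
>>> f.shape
(5, 7, 17, 7)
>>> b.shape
(7, 7, 5)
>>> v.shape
(7, 5)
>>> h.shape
(17, 7)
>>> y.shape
(17, 17)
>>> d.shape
(7, 7, 5)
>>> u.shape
()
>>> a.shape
(5, 7, 17, 5)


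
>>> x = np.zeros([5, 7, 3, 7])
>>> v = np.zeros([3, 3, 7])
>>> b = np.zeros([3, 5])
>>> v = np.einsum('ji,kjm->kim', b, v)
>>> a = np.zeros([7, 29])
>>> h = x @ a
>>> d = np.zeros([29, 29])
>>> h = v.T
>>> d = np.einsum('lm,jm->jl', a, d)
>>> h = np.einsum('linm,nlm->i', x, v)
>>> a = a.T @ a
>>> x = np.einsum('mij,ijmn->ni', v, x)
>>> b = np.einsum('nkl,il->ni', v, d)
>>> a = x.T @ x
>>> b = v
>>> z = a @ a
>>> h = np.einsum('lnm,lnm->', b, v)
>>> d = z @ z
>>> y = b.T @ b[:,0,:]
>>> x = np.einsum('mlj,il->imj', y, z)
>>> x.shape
(5, 7, 7)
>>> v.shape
(3, 5, 7)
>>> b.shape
(3, 5, 7)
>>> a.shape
(5, 5)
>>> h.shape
()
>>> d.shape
(5, 5)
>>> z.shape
(5, 5)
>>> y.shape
(7, 5, 7)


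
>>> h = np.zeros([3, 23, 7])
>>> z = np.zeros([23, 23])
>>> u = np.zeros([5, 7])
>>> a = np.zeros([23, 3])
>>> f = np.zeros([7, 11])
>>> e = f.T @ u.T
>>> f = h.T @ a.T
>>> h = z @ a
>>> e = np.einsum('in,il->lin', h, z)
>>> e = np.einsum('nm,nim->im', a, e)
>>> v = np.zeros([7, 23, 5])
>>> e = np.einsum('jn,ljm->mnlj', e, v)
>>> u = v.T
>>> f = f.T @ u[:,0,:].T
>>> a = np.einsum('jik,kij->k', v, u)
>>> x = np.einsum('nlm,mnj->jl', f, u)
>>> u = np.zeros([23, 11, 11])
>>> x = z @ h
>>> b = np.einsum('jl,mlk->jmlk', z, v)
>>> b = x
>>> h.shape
(23, 3)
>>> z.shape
(23, 23)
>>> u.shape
(23, 11, 11)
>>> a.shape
(5,)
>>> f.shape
(23, 23, 5)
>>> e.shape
(5, 3, 7, 23)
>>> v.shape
(7, 23, 5)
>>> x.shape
(23, 3)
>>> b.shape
(23, 3)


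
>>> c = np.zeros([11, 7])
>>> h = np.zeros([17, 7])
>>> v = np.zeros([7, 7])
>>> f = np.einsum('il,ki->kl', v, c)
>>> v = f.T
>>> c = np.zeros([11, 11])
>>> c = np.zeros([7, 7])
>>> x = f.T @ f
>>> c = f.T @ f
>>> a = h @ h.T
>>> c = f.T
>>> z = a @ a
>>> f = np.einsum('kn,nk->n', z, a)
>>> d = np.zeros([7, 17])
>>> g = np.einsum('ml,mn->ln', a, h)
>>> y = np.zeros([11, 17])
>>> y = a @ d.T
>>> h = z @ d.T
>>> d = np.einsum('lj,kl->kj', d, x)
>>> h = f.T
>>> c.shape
(7, 11)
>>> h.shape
(17,)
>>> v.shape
(7, 11)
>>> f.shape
(17,)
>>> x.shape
(7, 7)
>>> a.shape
(17, 17)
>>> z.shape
(17, 17)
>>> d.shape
(7, 17)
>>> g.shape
(17, 7)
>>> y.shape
(17, 7)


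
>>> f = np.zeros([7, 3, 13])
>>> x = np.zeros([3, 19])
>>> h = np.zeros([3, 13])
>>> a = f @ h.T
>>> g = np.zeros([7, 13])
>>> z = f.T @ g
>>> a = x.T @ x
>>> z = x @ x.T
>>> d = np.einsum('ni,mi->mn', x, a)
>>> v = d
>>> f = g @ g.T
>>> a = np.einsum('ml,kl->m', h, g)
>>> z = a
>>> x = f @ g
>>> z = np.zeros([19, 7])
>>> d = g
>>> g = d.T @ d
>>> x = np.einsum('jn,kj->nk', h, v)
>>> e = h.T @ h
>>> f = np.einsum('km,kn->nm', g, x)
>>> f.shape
(19, 13)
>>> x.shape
(13, 19)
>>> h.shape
(3, 13)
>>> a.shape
(3,)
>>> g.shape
(13, 13)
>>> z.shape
(19, 7)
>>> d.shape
(7, 13)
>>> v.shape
(19, 3)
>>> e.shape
(13, 13)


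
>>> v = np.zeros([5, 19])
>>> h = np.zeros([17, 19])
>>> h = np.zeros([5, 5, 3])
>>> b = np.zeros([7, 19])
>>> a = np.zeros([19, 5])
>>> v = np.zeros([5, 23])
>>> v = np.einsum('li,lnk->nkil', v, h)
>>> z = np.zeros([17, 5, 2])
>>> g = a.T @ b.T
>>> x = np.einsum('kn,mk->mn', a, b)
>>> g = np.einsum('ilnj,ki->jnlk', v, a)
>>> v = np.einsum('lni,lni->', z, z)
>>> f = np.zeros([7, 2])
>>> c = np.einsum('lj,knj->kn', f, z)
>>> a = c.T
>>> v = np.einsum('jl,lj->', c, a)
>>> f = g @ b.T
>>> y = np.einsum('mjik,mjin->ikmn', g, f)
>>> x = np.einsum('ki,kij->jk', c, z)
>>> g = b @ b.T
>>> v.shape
()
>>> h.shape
(5, 5, 3)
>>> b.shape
(7, 19)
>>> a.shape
(5, 17)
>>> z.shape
(17, 5, 2)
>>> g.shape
(7, 7)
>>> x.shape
(2, 17)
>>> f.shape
(5, 23, 3, 7)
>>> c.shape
(17, 5)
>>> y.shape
(3, 19, 5, 7)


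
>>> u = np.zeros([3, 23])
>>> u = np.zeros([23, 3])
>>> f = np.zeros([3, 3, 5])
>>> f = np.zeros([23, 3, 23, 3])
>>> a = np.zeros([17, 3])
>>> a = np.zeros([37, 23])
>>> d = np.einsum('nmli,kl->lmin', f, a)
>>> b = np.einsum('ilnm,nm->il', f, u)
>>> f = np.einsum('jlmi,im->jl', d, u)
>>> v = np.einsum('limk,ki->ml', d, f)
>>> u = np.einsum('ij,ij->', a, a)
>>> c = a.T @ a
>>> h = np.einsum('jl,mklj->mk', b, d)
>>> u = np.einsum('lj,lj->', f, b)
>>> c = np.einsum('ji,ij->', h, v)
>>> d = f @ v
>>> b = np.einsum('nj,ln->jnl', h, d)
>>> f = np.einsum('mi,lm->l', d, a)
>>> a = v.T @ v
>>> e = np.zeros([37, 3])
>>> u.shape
()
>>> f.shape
(37,)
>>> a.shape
(23, 23)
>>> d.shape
(23, 23)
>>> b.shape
(3, 23, 23)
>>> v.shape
(3, 23)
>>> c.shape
()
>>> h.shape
(23, 3)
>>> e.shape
(37, 3)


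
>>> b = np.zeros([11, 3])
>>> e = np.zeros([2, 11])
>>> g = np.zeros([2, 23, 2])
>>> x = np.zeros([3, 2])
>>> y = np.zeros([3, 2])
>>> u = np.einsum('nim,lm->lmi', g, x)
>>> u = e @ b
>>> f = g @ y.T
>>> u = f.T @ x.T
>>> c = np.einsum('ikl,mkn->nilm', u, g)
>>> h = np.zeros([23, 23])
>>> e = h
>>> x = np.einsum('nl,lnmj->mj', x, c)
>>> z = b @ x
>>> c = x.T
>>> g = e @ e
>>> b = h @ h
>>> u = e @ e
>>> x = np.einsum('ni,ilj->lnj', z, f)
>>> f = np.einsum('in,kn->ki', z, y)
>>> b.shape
(23, 23)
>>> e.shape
(23, 23)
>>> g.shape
(23, 23)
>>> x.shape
(23, 11, 3)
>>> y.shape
(3, 2)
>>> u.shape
(23, 23)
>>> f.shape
(3, 11)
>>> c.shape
(2, 3)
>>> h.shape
(23, 23)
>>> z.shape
(11, 2)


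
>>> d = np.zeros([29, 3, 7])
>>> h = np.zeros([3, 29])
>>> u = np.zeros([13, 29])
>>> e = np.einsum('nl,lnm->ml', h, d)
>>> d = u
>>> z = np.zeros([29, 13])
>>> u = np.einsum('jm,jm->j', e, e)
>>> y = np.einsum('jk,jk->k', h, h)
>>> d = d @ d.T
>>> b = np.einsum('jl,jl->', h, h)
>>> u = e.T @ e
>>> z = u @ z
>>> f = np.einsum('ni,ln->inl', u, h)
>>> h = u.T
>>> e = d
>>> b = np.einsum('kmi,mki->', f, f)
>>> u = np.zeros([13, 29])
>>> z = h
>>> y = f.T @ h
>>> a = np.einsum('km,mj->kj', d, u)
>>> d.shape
(13, 13)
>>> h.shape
(29, 29)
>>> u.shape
(13, 29)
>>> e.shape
(13, 13)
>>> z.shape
(29, 29)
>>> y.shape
(3, 29, 29)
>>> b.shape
()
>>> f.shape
(29, 29, 3)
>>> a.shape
(13, 29)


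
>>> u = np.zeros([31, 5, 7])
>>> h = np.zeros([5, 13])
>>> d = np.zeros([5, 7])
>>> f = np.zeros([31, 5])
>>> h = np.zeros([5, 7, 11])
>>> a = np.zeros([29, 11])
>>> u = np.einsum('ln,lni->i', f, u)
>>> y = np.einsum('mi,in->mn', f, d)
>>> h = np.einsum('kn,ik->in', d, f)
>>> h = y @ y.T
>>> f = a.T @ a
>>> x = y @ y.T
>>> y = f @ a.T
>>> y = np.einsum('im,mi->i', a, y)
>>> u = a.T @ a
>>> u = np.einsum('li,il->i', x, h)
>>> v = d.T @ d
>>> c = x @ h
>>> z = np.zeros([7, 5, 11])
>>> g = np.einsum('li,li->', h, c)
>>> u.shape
(31,)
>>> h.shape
(31, 31)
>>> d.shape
(5, 7)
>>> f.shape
(11, 11)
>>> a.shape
(29, 11)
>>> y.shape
(29,)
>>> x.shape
(31, 31)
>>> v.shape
(7, 7)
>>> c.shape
(31, 31)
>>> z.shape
(7, 5, 11)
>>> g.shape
()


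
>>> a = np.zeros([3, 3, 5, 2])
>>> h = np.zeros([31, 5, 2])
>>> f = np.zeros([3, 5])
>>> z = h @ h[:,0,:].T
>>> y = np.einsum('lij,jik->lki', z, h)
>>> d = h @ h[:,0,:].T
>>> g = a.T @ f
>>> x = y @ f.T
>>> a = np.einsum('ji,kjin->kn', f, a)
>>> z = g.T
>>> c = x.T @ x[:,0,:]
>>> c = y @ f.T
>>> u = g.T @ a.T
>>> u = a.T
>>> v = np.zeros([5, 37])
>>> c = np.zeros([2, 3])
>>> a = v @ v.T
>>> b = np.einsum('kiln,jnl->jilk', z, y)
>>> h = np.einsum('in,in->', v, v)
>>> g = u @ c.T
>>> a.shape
(5, 5)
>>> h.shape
()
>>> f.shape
(3, 5)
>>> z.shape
(5, 3, 5, 2)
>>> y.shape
(31, 2, 5)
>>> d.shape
(31, 5, 31)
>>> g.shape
(2, 2)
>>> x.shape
(31, 2, 3)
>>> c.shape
(2, 3)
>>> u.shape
(2, 3)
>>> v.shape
(5, 37)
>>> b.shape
(31, 3, 5, 5)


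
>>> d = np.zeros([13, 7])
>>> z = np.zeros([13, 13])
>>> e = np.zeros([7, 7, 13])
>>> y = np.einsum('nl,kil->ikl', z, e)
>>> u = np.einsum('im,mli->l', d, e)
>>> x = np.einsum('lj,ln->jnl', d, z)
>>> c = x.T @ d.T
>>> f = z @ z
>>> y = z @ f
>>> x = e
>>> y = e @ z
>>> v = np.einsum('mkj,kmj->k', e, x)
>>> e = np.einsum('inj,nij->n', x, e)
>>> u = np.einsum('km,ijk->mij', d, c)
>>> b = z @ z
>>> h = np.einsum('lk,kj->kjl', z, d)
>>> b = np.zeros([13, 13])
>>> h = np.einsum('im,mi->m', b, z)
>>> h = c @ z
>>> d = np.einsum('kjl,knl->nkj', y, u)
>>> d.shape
(13, 7, 7)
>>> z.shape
(13, 13)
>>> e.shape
(7,)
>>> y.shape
(7, 7, 13)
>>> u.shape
(7, 13, 13)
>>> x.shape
(7, 7, 13)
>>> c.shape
(13, 13, 13)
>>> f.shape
(13, 13)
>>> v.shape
(7,)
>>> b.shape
(13, 13)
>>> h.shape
(13, 13, 13)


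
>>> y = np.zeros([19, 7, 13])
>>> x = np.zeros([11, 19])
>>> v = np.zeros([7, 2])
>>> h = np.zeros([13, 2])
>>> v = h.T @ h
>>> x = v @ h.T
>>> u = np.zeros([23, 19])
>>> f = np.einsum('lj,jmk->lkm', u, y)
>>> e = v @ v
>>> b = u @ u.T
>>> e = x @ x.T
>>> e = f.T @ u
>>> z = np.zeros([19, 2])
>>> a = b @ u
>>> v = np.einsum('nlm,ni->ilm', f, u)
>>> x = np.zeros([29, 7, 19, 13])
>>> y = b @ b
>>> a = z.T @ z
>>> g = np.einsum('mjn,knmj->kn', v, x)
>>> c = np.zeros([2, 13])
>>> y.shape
(23, 23)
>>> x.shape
(29, 7, 19, 13)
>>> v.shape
(19, 13, 7)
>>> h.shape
(13, 2)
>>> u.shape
(23, 19)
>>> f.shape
(23, 13, 7)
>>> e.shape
(7, 13, 19)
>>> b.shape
(23, 23)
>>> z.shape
(19, 2)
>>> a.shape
(2, 2)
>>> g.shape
(29, 7)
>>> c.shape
(2, 13)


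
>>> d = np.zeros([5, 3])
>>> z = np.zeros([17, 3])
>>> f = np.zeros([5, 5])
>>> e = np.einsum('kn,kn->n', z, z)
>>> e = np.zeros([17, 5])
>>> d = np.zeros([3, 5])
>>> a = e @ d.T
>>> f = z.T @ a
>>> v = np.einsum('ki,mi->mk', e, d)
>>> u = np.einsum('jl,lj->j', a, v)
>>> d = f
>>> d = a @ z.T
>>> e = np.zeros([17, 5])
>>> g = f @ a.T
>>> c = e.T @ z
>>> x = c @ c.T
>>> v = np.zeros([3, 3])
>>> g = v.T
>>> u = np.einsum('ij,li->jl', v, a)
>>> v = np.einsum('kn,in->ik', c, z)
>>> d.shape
(17, 17)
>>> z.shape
(17, 3)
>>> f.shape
(3, 3)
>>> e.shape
(17, 5)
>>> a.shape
(17, 3)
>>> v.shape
(17, 5)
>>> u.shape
(3, 17)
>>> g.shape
(3, 3)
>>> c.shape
(5, 3)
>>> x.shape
(5, 5)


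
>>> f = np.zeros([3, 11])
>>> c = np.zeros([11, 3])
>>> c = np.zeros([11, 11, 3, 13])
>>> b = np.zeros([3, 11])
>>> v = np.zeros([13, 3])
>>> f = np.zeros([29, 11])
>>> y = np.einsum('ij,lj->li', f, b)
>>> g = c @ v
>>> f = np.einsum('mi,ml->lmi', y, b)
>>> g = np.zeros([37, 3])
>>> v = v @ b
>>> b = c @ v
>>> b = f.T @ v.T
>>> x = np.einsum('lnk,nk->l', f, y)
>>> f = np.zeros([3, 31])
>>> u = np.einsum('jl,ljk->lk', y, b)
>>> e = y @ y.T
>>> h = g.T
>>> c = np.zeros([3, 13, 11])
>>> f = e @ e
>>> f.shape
(3, 3)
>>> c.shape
(3, 13, 11)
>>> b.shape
(29, 3, 13)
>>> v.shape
(13, 11)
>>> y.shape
(3, 29)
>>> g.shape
(37, 3)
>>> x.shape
(11,)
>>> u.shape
(29, 13)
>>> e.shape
(3, 3)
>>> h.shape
(3, 37)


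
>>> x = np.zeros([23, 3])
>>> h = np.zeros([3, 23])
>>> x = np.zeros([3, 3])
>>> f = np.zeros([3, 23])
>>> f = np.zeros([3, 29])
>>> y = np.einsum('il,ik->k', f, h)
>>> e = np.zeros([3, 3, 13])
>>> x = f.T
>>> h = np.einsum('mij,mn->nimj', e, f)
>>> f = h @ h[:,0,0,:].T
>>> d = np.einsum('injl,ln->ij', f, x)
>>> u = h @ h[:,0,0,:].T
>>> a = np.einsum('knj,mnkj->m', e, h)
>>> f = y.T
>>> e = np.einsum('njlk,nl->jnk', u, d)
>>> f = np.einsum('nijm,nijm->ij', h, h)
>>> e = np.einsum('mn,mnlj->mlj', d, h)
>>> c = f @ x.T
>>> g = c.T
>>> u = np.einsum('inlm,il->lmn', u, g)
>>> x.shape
(29, 3)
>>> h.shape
(29, 3, 3, 13)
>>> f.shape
(3, 3)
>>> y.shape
(23,)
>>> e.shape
(29, 3, 13)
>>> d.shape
(29, 3)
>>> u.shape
(3, 29, 3)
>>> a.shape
(29,)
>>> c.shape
(3, 29)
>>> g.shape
(29, 3)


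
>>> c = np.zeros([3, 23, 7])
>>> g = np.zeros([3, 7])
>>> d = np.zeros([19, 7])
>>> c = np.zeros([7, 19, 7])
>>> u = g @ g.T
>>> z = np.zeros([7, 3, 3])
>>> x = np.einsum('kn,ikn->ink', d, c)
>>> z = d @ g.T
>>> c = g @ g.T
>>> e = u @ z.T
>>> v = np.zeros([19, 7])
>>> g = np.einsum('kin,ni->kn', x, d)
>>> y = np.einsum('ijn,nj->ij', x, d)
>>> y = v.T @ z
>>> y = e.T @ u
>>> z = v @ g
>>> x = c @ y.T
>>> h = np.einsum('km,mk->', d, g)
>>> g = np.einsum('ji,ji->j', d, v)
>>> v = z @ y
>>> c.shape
(3, 3)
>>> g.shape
(19,)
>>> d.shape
(19, 7)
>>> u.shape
(3, 3)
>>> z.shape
(19, 19)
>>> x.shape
(3, 19)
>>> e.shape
(3, 19)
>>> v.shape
(19, 3)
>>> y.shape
(19, 3)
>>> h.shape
()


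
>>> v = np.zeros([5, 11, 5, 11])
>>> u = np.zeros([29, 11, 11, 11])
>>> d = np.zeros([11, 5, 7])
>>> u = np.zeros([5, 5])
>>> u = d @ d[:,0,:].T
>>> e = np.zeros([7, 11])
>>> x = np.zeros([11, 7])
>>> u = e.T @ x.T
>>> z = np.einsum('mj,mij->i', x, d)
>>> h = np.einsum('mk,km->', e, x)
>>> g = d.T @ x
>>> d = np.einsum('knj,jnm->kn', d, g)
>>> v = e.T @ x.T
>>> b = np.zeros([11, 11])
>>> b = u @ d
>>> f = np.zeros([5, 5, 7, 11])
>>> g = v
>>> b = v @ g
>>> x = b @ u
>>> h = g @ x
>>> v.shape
(11, 11)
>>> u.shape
(11, 11)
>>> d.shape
(11, 5)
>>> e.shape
(7, 11)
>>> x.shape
(11, 11)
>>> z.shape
(5,)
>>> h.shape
(11, 11)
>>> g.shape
(11, 11)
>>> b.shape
(11, 11)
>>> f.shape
(5, 5, 7, 11)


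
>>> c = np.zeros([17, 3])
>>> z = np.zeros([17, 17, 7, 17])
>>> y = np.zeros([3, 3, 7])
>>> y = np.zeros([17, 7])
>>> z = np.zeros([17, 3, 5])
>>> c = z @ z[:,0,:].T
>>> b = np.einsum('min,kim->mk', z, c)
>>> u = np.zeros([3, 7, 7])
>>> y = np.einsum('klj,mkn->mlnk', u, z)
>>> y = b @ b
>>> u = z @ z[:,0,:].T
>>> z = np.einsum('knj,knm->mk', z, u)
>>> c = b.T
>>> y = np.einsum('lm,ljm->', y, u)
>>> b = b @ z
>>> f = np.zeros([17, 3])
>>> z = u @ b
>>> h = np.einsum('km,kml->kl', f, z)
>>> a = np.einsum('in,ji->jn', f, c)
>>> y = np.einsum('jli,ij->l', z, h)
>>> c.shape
(17, 17)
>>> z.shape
(17, 3, 17)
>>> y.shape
(3,)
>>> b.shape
(17, 17)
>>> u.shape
(17, 3, 17)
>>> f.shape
(17, 3)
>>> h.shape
(17, 17)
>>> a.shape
(17, 3)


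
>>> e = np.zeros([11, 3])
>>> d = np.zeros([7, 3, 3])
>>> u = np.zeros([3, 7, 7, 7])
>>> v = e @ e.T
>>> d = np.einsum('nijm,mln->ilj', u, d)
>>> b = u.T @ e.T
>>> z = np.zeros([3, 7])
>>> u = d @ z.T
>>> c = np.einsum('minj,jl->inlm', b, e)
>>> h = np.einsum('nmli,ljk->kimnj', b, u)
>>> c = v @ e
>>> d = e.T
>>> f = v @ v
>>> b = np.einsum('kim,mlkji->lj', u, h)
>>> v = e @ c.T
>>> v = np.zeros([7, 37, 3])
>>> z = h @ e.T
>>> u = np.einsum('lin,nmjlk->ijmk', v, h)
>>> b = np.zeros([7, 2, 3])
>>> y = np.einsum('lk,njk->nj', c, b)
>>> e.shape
(11, 3)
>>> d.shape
(3, 11)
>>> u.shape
(37, 7, 11, 3)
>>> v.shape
(7, 37, 3)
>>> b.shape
(7, 2, 3)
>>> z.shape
(3, 11, 7, 7, 11)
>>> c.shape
(11, 3)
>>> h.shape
(3, 11, 7, 7, 3)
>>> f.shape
(11, 11)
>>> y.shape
(7, 2)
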